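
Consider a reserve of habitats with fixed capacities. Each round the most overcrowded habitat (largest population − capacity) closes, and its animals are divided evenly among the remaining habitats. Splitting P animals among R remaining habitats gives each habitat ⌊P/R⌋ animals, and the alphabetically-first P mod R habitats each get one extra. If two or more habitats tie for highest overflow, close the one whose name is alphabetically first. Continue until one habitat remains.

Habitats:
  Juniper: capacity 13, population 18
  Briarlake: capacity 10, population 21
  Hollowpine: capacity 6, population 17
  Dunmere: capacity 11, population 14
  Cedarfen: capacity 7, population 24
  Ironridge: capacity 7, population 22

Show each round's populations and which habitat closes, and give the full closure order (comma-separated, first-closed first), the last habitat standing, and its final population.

Closure order: Cedarfen, Ironridge, Briarlake, Hollowpine, Dunmere
Last habitat: Juniper with 116 animals

Round 1: Briarlake=21 Cedarfen=24 Dunmere=14 Hollowpine=17 Ironridge=22 Juniper=18 → close Cedarfen (overflow 17)
  24÷5 = 4 each, +1 to first 4
Round 2: Briarlake=26 Dunmere=19 Hollowpine=22 Ironridge=27 Juniper=22 → close Ironridge (overflow 20)
  27÷4 = 6 each, +1 to first 3
Round 3: Briarlake=33 Dunmere=26 Hollowpine=29 Juniper=28 → close Briarlake (overflow 23)
  33÷3 = 11 each, +1 to first 0
Round 4: Dunmere=37 Hollowpine=40 Juniper=39 → close Hollowpine (overflow 34)
  40÷2 = 20 each, +1 to first 0
Round 5: Dunmere=57 Juniper=59 → close Dunmere (overflow 46)
  57÷1 = 57 each, +1 to first 0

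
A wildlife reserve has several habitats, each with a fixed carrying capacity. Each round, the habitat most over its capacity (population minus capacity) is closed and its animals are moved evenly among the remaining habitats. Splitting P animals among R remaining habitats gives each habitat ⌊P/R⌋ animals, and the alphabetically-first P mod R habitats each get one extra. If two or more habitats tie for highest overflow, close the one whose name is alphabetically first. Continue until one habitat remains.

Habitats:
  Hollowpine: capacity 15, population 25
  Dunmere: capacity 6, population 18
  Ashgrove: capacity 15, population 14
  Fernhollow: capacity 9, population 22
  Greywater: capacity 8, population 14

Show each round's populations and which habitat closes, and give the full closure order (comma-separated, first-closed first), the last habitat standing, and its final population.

Round 1: Ashgrove=14 Dunmere=18 Fernhollow=22 Greywater=14 Hollowpine=25 → close Fernhollow (overflow 13)
  22÷4 = 5 each, +1 to first 2
Round 2: Ashgrove=20 Dunmere=24 Greywater=19 Hollowpine=30 → close Dunmere (overflow 18)
  24÷3 = 8 each, +1 to first 0
Round 3: Ashgrove=28 Greywater=27 Hollowpine=38 → close Hollowpine (overflow 23)
  38÷2 = 19 each, +1 to first 0
Round 4: Ashgrove=47 Greywater=46 → close Greywater (overflow 38)
  46÷1 = 46 each, +1 to first 0

Closure order: Fernhollow, Dunmere, Hollowpine, Greywater
Last habitat: Ashgrove with 93 animals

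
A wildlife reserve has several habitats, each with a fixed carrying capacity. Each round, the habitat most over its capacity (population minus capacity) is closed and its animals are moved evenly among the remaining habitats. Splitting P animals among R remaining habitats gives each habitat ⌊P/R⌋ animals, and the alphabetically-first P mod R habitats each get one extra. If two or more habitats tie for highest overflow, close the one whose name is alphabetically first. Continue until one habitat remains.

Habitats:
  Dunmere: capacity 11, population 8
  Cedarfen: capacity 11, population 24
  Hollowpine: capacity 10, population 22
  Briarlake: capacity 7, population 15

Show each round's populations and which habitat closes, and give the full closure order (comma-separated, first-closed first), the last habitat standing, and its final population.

Round 1: Briarlake=15 Cedarfen=24 Dunmere=8 Hollowpine=22 → close Cedarfen (overflow 13)
  24÷3 = 8 each, +1 to first 0
Round 2: Briarlake=23 Dunmere=16 Hollowpine=30 → close Hollowpine (overflow 20)
  30÷2 = 15 each, +1 to first 0
Round 3: Briarlake=38 Dunmere=31 → close Briarlake (overflow 31)
  38÷1 = 38 each, +1 to first 0

Closure order: Cedarfen, Hollowpine, Briarlake
Last habitat: Dunmere with 69 animals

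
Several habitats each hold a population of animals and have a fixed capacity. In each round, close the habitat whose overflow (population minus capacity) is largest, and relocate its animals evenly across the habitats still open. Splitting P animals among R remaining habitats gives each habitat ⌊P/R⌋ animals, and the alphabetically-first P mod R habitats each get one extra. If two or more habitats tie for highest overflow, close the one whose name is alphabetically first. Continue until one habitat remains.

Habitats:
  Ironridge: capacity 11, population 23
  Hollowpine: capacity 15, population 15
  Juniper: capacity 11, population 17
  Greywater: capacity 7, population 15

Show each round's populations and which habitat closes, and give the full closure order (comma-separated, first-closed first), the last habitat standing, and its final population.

Round 1: Greywater=15 Hollowpine=15 Ironridge=23 Juniper=17 → close Ironridge (overflow 12)
  23÷3 = 7 each, +1 to first 2
Round 2: Greywater=23 Hollowpine=23 Juniper=24 → close Greywater (overflow 16)
  23÷2 = 11 each, +1 to first 1
Round 3: Hollowpine=35 Juniper=35 → close Juniper (overflow 24)
  35÷1 = 35 each, +1 to first 0

Closure order: Ironridge, Greywater, Juniper
Last habitat: Hollowpine with 70 animals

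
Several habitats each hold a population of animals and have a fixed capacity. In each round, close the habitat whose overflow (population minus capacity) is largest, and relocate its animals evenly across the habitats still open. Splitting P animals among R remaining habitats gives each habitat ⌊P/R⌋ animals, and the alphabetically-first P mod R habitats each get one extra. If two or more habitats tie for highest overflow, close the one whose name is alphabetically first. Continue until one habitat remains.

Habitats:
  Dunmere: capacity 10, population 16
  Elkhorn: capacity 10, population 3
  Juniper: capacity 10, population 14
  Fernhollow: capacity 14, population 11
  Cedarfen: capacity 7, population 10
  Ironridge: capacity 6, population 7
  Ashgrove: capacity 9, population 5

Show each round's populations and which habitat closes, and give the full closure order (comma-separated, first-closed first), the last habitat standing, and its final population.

Closure order: Dunmere, Cedarfen, Juniper, Ironridge, Ashgrove, Fernhollow
Last habitat: Elkhorn with 66 animals

Round 1: Ashgrove=5 Cedarfen=10 Dunmere=16 Elkhorn=3 Fernhollow=11 Ironridge=7 Juniper=14 → close Dunmere (overflow 6)
  16÷6 = 2 each, +1 to first 4
Round 2: Ashgrove=8 Cedarfen=13 Elkhorn=6 Fernhollow=14 Ironridge=9 Juniper=16 → close Cedarfen (overflow 6)
  13÷5 = 2 each, +1 to first 3
Round 3: Ashgrove=11 Elkhorn=9 Fernhollow=17 Ironridge=11 Juniper=18 → close Juniper (overflow 8)
  18÷4 = 4 each, +1 to first 2
Round 4: Ashgrove=16 Elkhorn=14 Fernhollow=21 Ironridge=15 → close Ironridge (overflow 9)
  15÷3 = 5 each, +1 to first 0
Round 5: Ashgrove=21 Elkhorn=19 Fernhollow=26 → close Ashgrove (overflow 12)
  21÷2 = 10 each, +1 to first 1
Round 6: Elkhorn=30 Fernhollow=36 → close Fernhollow (overflow 22)
  36÷1 = 36 each, +1 to first 0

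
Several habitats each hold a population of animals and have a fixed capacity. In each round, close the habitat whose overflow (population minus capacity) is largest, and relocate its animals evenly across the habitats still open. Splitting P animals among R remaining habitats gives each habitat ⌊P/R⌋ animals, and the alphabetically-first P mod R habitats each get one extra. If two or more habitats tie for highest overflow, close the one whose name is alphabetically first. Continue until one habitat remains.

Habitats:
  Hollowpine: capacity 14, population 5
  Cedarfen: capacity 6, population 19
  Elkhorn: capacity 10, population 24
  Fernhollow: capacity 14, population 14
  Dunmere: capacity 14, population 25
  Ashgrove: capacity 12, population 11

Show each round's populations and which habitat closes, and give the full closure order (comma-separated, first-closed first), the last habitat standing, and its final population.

Closure order: Elkhorn, Cedarfen, Dunmere, Fernhollow, Ashgrove
Last habitat: Hollowpine with 98 animals

Round 1: Ashgrove=11 Cedarfen=19 Dunmere=25 Elkhorn=24 Fernhollow=14 Hollowpine=5 → close Elkhorn (overflow 14)
  24÷5 = 4 each, +1 to first 4
Round 2: Ashgrove=16 Cedarfen=24 Dunmere=30 Fernhollow=19 Hollowpine=9 → close Cedarfen (overflow 18)
  24÷4 = 6 each, +1 to first 0
Round 3: Ashgrove=22 Dunmere=36 Fernhollow=25 Hollowpine=15 → close Dunmere (overflow 22)
  36÷3 = 12 each, +1 to first 0
Round 4: Ashgrove=34 Fernhollow=37 Hollowpine=27 → close Fernhollow (overflow 23)
  37÷2 = 18 each, +1 to first 1
Round 5: Ashgrove=53 Hollowpine=45 → close Ashgrove (overflow 41)
  53÷1 = 53 each, +1 to first 0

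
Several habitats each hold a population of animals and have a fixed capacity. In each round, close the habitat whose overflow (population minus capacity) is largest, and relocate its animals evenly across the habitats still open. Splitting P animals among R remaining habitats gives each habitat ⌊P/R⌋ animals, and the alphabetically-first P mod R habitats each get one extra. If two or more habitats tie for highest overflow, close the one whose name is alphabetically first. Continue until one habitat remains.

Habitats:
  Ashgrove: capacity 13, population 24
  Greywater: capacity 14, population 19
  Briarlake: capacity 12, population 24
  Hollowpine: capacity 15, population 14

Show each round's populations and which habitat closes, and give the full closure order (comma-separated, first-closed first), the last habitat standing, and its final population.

Closure order: Briarlake, Ashgrove, Greywater
Last habitat: Hollowpine with 81 animals

Round 1: Ashgrove=24 Briarlake=24 Greywater=19 Hollowpine=14 → close Briarlake (overflow 12)
  24÷3 = 8 each, +1 to first 0
Round 2: Ashgrove=32 Greywater=27 Hollowpine=22 → close Ashgrove (overflow 19)
  32÷2 = 16 each, +1 to first 0
Round 3: Greywater=43 Hollowpine=38 → close Greywater (overflow 29)
  43÷1 = 43 each, +1 to first 0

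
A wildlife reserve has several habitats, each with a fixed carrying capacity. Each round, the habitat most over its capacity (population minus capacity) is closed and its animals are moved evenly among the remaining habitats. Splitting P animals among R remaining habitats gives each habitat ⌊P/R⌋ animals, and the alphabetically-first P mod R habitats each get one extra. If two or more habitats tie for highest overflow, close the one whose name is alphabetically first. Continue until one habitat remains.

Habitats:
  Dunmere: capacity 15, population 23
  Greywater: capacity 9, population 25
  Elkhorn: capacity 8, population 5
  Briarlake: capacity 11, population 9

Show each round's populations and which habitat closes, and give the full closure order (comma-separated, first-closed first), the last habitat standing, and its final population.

Closure order: Greywater, Dunmere, Briarlake
Last habitat: Elkhorn with 62 animals

Round 1: Briarlake=9 Dunmere=23 Elkhorn=5 Greywater=25 → close Greywater (overflow 16)
  25÷3 = 8 each, +1 to first 1
Round 2: Briarlake=18 Dunmere=31 Elkhorn=13 → close Dunmere (overflow 16)
  31÷2 = 15 each, +1 to first 1
Round 3: Briarlake=34 Elkhorn=28 → close Briarlake (overflow 23)
  34÷1 = 34 each, +1 to first 0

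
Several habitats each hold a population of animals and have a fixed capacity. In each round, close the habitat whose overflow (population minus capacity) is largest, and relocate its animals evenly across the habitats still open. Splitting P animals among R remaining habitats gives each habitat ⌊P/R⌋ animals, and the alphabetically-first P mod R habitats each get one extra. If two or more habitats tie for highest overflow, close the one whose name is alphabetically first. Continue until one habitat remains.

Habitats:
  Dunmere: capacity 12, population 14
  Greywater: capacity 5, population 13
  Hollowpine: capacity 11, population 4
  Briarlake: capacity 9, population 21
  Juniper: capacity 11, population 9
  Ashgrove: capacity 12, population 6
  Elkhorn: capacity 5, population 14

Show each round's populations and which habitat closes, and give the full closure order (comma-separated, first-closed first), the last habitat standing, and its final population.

Closure order: Briarlake, Elkhorn, Greywater, Dunmere, Juniper, Ashgrove
Last habitat: Hollowpine with 81 animals

Round 1: Ashgrove=6 Briarlake=21 Dunmere=14 Elkhorn=14 Greywater=13 Hollowpine=4 Juniper=9 → close Briarlake (overflow 12)
  21÷6 = 3 each, +1 to first 3
Round 2: Ashgrove=10 Dunmere=18 Elkhorn=18 Greywater=16 Hollowpine=7 Juniper=12 → close Elkhorn (overflow 13)
  18÷5 = 3 each, +1 to first 3
Round 3: Ashgrove=14 Dunmere=22 Greywater=20 Hollowpine=10 Juniper=15 → close Greywater (overflow 15)
  20÷4 = 5 each, +1 to first 0
Round 4: Ashgrove=19 Dunmere=27 Hollowpine=15 Juniper=20 → close Dunmere (overflow 15)
  27÷3 = 9 each, +1 to first 0
Round 5: Ashgrove=28 Hollowpine=24 Juniper=29 → close Juniper (overflow 18)
  29÷2 = 14 each, +1 to first 1
Round 6: Ashgrove=43 Hollowpine=38 → close Ashgrove (overflow 31)
  43÷1 = 43 each, +1 to first 0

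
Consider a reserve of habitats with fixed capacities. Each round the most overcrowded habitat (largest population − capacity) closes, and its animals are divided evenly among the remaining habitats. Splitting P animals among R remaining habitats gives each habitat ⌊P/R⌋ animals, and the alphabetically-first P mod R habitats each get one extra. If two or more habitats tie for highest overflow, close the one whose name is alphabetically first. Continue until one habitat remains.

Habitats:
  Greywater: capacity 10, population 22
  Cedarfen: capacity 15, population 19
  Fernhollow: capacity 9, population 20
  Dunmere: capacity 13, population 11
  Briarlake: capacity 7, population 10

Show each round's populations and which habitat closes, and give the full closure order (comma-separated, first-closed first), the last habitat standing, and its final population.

Closure order: Greywater, Fernhollow, Briarlake, Cedarfen
Last habitat: Dunmere with 82 animals

Round 1: Briarlake=10 Cedarfen=19 Dunmere=11 Fernhollow=20 Greywater=22 → close Greywater (overflow 12)
  22÷4 = 5 each, +1 to first 2
Round 2: Briarlake=16 Cedarfen=25 Dunmere=16 Fernhollow=25 → close Fernhollow (overflow 16)
  25÷3 = 8 each, +1 to first 1
Round 3: Briarlake=25 Cedarfen=33 Dunmere=24 → close Briarlake (overflow 18)
  25÷2 = 12 each, +1 to first 1
Round 4: Cedarfen=46 Dunmere=36 → close Cedarfen (overflow 31)
  46÷1 = 46 each, +1 to first 0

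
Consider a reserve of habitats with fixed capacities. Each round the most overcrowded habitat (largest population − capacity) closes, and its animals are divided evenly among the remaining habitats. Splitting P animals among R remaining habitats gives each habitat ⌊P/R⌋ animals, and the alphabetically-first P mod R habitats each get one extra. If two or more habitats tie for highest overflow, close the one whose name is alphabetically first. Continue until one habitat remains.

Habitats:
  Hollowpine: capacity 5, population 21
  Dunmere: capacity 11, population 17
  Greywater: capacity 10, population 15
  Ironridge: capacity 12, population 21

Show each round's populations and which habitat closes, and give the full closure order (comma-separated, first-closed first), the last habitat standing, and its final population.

Round 1: Dunmere=17 Greywater=15 Hollowpine=21 Ironridge=21 → close Hollowpine (overflow 16)
  21÷3 = 7 each, +1 to first 0
Round 2: Dunmere=24 Greywater=22 Ironridge=28 → close Ironridge (overflow 16)
  28÷2 = 14 each, +1 to first 0
Round 3: Dunmere=38 Greywater=36 → close Dunmere (overflow 27)
  38÷1 = 38 each, +1 to first 0

Closure order: Hollowpine, Ironridge, Dunmere
Last habitat: Greywater with 74 animals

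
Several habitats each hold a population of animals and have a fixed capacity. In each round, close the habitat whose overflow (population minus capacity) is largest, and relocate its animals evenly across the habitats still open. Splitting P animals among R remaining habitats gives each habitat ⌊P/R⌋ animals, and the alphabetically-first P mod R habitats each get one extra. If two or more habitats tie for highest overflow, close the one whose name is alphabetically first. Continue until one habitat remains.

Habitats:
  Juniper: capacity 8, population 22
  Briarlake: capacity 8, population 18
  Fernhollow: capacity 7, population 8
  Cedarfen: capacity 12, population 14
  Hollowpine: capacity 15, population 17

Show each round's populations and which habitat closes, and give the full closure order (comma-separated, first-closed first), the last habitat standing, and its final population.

Round 1: Briarlake=18 Cedarfen=14 Fernhollow=8 Hollowpine=17 Juniper=22 → close Juniper (overflow 14)
  22÷4 = 5 each, +1 to first 2
Round 2: Briarlake=24 Cedarfen=20 Fernhollow=13 Hollowpine=22 → close Briarlake (overflow 16)
  24÷3 = 8 each, +1 to first 0
Round 3: Cedarfen=28 Fernhollow=21 Hollowpine=30 → close Cedarfen (overflow 16)
  28÷2 = 14 each, +1 to first 0
Round 4: Fernhollow=35 Hollowpine=44 → close Hollowpine (overflow 29)
  44÷1 = 44 each, +1 to first 0

Closure order: Juniper, Briarlake, Cedarfen, Hollowpine
Last habitat: Fernhollow with 79 animals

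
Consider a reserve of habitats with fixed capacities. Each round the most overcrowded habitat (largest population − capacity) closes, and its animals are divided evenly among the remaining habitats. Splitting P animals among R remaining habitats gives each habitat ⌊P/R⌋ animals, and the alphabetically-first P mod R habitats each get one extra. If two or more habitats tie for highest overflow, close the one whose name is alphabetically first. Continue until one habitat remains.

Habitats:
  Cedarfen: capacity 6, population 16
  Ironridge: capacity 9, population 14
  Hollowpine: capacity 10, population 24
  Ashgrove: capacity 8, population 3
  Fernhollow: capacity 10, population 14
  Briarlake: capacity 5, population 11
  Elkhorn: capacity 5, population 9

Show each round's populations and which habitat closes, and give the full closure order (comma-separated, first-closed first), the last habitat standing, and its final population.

Round 1: Ashgrove=3 Briarlake=11 Cedarfen=16 Elkhorn=9 Fernhollow=14 Hollowpine=24 Ironridge=14 → close Hollowpine (overflow 14)
  24÷6 = 4 each, +1 to first 0
Round 2: Ashgrove=7 Briarlake=15 Cedarfen=20 Elkhorn=13 Fernhollow=18 Ironridge=18 → close Cedarfen (overflow 14)
  20÷5 = 4 each, +1 to first 0
Round 3: Ashgrove=11 Briarlake=19 Elkhorn=17 Fernhollow=22 Ironridge=22 → close Briarlake (overflow 14)
  19÷4 = 4 each, +1 to first 3
Round 4: Ashgrove=16 Elkhorn=22 Fernhollow=27 Ironridge=26 → close Elkhorn (overflow 17)
  22÷3 = 7 each, +1 to first 1
Round 5: Ashgrove=24 Fernhollow=34 Ironridge=33 → close Fernhollow (overflow 24)
  34÷2 = 17 each, +1 to first 0
Round 6: Ashgrove=41 Ironridge=50 → close Ironridge (overflow 41)
  50÷1 = 50 each, +1 to first 0

Closure order: Hollowpine, Cedarfen, Briarlake, Elkhorn, Fernhollow, Ironridge
Last habitat: Ashgrove with 91 animals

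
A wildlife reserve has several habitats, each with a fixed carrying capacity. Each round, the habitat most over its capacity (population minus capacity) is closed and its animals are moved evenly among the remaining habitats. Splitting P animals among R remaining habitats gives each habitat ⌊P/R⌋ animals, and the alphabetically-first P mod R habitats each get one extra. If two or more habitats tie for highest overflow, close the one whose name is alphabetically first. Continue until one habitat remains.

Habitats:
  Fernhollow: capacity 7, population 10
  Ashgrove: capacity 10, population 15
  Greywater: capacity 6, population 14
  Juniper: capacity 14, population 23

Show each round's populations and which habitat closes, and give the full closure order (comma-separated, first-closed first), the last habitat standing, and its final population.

Closure order: Juniper, Greywater, Ashgrove
Last habitat: Fernhollow with 62 animals

Round 1: Ashgrove=15 Fernhollow=10 Greywater=14 Juniper=23 → close Juniper (overflow 9)
  23÷3 = 7 each, +1 to first 2
Round 2: Ashgrove=23 Fernhollow=18 Greywater=21 → close Greywater (overflow 15)
  21÷2 = 10 each, +1 to first 1
Round 3: Ashgrove=34 Fernhollow=28 → close Ashgrove (overflow 24)
  34÷1 = 34 each, +1 to first 0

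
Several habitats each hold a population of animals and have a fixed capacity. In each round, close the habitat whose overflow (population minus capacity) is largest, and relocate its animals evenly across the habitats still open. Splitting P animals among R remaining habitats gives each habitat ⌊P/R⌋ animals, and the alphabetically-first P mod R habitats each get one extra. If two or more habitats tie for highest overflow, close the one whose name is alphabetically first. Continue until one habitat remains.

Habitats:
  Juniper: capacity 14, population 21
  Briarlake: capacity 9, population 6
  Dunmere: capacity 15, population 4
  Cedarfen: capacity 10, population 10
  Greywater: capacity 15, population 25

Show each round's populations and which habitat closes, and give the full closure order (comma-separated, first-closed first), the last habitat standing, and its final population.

Round 1: Briarlake=6 Cedarfen=10 Dunmere=4 Greywater=25 Juniper=21 → close Greywater (overflow 10)
  25÷4 = 6 each, +1 to first 1
Round 2: Briarlake=13 Cedarfen=16 Dunmere=10 Juniper=27 → close Juniper (overflow 13)
  27÷3 = 9 each, +1 to first 0
Round 3: Briarlake=22 Cedarfen=25 Dunmere=19 → close Cedarfen (overflow 15)
  25÷2 = 12 each, +1 to first 1
Round 4: Briarlake=35 Dunmere=31 → close Briarlake (overflow 26)
  35÷1 = 35 each, +1 to first 0

Closure order: Greywater, Juniper, Cedarfen, Briarlake
Last habitat: Dunmere with 66 animals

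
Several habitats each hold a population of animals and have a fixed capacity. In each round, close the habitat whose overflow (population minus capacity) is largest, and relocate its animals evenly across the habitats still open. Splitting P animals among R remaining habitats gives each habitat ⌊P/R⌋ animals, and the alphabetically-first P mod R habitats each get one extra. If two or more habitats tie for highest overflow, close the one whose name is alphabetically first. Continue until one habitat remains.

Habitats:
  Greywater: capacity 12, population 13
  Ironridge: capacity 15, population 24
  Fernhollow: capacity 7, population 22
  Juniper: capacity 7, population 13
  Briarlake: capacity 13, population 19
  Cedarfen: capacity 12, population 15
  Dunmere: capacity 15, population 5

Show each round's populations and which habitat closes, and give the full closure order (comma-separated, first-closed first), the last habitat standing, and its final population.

Round 1: Briarlake=19 Cedarfen=15 Dunmere=5 Fernhollow=22 Greywater=13 Ironridge=24 Juniper=13 → close Fernhollow (overflow 15)
  22÷6 = 3 each, +1 to first 4
Round 2: Briarlake=23 Cedarfen=19 Dunmere=9 Greywater=17 Ironridge=27 Juniper=16 → close Ironridge (overflow 12)
  27÷5 = 5 each, +1 to first 2
Round 3: Briarlake=29 Cedarfen=25 Dunmere=14 Greywater=22 Juniper=21 → close Briarlake (overflow 16)
  29÷4 = 7 each, +1 to first 1
Round 4: Cedarfen=33 Dunmere=21 Greywater=29 Juniper=28 → close Cedarfen (overflow 21)
  33÷3 = 11 each, +1 to first 0
Round 5: Dunmere=32 Greywater=40 Juniper=39 → close Juniper (overflow 32)
  39÷2 = 19 each, +1 to first 1
Round 6: Dunmere=52 Greywater=59 → close Greywater (overflow 47)
  59÷1 = 59 each, +1 to first 0

Closure order: Fernhollow, Ironridge, Briarlake, Cedarfen, Juniper, Greywater
Last habitat: Dunmere with 111 animals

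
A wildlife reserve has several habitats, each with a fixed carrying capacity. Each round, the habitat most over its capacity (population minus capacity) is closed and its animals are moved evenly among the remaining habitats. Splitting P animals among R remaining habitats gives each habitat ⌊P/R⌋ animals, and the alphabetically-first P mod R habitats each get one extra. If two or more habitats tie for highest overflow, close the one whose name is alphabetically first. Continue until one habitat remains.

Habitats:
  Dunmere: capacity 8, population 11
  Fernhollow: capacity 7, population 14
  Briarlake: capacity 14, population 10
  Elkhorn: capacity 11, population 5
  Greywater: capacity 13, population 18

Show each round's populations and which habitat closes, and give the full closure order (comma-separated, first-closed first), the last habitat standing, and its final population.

Closure order: Fernhollow, Greywater, Dunmere, Briarlake
Last habitat: Elkhorn with 58 animals

Round 1: Briarlake=10 Dunmere=11 Elkhorn=5 Fernhollow=14 Greywater=18 → close Fernhollow (overflow 7)
  14÷4 = 3 each, +1 to first 2
Round 2: Briarlake=14 Dunmere=15 Elkhorn=8 Greywater=21 → close Greywater (overflow 8)
  21÷3 = 7 each, +1 to first 0
Round 3: Briarlake=21 Dunmere=22 Elkhorn=15 → close Dunmere (overflow 14)
  22÷2 = 11 each, +1 to first 0
Round 4: Briarlake=32 Elkhorn=26 → close Briarlake (overflow 18)
  32÷1 = 32 each, +1 to first 0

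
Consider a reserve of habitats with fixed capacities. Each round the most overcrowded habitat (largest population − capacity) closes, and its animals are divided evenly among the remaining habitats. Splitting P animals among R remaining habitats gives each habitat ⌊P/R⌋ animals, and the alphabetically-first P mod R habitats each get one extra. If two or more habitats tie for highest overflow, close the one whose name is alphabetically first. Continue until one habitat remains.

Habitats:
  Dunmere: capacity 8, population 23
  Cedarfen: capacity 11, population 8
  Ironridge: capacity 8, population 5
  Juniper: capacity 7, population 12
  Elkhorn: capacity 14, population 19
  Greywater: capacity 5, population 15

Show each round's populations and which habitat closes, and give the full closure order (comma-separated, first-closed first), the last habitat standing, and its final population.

Round 1: Cedarfen=8 Dunmere=23 Elkhorn=19 Greywater=15 Ironridge=5 Juniper=12 → close Dunmere (overflow 15)
  23÷5 = 4 each, +1 to first 3
Round 2: Cedarfen=13 Elkhorn=24 Greywater=20 Ironridge=9 Juniper=16 → close Greywater (overflow 15)
  20÷4 = 5 each, +1 to first 0
Round 3: Cedarfen=18 Elkhorn=29 Ironridge=14 Juniper=21 → close Elkhorn (overflow 15)
  29÷3 = 9 each, +1 to first 2
Round 4: Cedarfen=28 Ironridge=24 Juniper=30 → close Juniper (overflow 23)
  30÷2 = 15 each, +1 to first 0
Round 5: Cedarfen=43 Ironridge=39 → close Cedarfen (overflow 32)
  43÷1 = 43 each, +1 to first 0

Closure order: Dunmere, Greywater, Elkhorn, Juniper, Cedarfen
Last habitat: Ironridge with 82 animals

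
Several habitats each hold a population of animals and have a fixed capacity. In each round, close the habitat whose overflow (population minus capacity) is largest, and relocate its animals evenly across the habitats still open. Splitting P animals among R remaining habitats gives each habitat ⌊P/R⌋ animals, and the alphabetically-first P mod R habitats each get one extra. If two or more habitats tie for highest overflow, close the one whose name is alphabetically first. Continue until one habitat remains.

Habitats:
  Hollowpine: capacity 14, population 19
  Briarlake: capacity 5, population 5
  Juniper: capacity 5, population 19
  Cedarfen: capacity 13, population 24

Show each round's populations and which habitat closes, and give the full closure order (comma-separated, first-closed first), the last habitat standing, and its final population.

Round 1: Briarlake=5 Cedarfen=24 Hollowpine=19 Juniper=19 → close Juniper (overflow 14)
  19÷3 = 6 each, +1 to first 1
Round 2: Briarlake=12 Cedarfen=30 Hollowpine=25 → close Cedarfen (overflow 17)
  30÷2 = 15 each, +1 to first 0
Round 3: Briarlake=27 Hollowpine=40 → close Hollowpine (overflow 26)
  40÷1 = 40 each, +1 to first 0

Closure order: Juniper, Cedarfen, Hollowpine
Last habitat: Briarlake with 67 animals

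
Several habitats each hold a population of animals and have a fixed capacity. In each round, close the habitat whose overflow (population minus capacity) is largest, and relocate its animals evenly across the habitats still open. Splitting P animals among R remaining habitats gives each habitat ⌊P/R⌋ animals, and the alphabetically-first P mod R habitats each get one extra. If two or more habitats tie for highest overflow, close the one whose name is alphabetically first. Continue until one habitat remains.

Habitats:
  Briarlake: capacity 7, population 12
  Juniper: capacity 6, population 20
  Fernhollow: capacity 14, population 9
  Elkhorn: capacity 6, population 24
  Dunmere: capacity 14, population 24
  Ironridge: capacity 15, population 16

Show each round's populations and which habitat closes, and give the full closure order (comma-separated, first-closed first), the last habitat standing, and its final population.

Closure order: Elkhorn, Juniper, Dunmere, Briarlake, Ironridge
Last habitat: Fernhollow with 105 animals

Round 1: Briarlake=12 Dunmere=24 Elkhorn=24 Fernhollow=9 Ironridge=16 Juniper=20 → close Elkhorn (overflow 18)
  24÷5 = 4 each, +1 to first 4
Round 2: Briarlake=17 Dunmere=29 Fernhollow=14 Ironridge=21 Juniper=24 → close Juniper (overflow 18)
  24÷4 = 6 each, +1 to first 0
Round 3: Briarlake=23 Dunmere=35 Fernhollow=20 Ironridge=27 → close Dunmere (overflow 21)
  35÷3 = 11 each, +1 to first 2
Round 4: Briarlake=35 Fernhollow=32 Ironridge=38 → close Briarlake (overflow 28)
  35÷2 = 17 each, +1 to first 1
Round 5: Fernhollow=50 Ironridge=55 → close Ironridge (overflow 40)
  55÷1 = 55 each, +1 to first 0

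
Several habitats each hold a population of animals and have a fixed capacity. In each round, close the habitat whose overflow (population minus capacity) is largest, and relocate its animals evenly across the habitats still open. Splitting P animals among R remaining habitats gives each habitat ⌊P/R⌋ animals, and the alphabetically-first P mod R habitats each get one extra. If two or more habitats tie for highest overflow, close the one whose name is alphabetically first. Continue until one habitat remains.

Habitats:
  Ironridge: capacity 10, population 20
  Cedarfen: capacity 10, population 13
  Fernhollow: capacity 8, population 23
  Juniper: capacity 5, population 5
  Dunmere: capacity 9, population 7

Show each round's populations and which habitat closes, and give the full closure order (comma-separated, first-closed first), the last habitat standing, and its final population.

Round 1: Cedarfen=13 Dunmere=7 Fernhollow=23 Ironridge=20 Juniper=5 → close Fernhollow (overflow 15)
  23÷4 = 5 each, +1 to first 3
Round 2: Cedarfen=19 Dunmere=13 Ironridge=26 Juniper=10 → close Ironridge (overflow 16)
  26÷3 = 8 each, +1 to first 2
Round 3: Cedarfen=28 Dunmere=22 Juniper=18 → close Cedarfen (overflow 18)
  28÷2 = 14 each, +1 to first 0
Round 4: Dunmere=36 Juniper=32 → close Dunmere (overflow 27)
  36÷1 = 36 each, +1 to first 0

Closure order: Fernhollow, Ironridge, Cedarfen, Dunmere
Last habitat: Juniper with 68 animals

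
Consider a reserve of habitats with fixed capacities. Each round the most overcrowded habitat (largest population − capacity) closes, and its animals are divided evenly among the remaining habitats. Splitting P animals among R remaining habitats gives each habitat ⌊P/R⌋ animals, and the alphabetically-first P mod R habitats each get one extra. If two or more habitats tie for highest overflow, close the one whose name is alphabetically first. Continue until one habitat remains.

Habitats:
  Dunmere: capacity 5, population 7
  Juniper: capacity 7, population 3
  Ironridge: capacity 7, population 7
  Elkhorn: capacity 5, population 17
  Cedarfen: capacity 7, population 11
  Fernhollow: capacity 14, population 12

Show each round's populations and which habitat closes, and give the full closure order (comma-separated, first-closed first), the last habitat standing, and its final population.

Round 1: Cedarfen=11 Dunmere=7 Elkhorn=17 Fernhollow=12 Ironridge=7 Juniper=3 → close Elkhorn (overflow 12)
  17÷5 = 3 each, +1 to first 2
Round 2: Cedarfen=15 Dunmere=11 Fernhollow=15 Ironridge=10 Juniper=6 → close Cedarfen (overflow 8)
  15÷4 = 3 each, +1 to first 3
Round 3: Dunmere=15 Fernhollow=19 Ironridge=14 Juniper=9 → close Dunmere (overflow 10)
  15÷3 = 5 each, +1 to first 0
Round 4: Fernhollow=24 Ironridge=19 Juniper=14 → close Ironridge (overflow 12)
  19÷2 = 9 each, +1 to first 1
Round 5: Fernhollow=34 Juniper=23 → close Fernhollow (overflow 20)
  34÷1 = 34 each, +1 to first 0

Closure order: Elkhorn, Cedarfen, Dunmere, Ironridge, Fernhollow
Last habitat: Juniper with 57 animals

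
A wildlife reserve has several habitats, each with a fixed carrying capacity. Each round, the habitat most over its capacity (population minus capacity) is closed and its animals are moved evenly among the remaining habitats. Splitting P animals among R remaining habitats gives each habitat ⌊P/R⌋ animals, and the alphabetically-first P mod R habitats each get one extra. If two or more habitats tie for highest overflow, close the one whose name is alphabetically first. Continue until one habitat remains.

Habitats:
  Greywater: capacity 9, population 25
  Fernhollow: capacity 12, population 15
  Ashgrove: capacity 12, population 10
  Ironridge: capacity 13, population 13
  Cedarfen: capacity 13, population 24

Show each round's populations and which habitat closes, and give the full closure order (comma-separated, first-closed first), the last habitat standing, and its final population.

Closure order: Greywater, Cedarfen, Fernhollow, Ashgrove
Last habitat: Ironridge with 87 animals

Round 1: Ashgrove=10 Cedarfen=24 Fernhollow=15 Greywater=25 Ironridge=13 → close Greywater (overflow 16)
  25÷4 = 6 each, +1 to first 1
Round 2: Ashgrove=17 Cedarfen=30 Fernhollow=21 Ironridge=19 → close Cedarfen (overflow 17)
  30÷3 = 10 each, +1 to first 0
Round 3: Ashgrove=27 Fernhollow=31 Ironridge=29 → close Fernhollow (overflow 19)
  31÷2 = 15 each, +1 to first 1
Round 4: Ashgrove=43 Ironridge=44 → close Ashgrove (overflow 31)
  43÷1 = 43 each, +1 to first 0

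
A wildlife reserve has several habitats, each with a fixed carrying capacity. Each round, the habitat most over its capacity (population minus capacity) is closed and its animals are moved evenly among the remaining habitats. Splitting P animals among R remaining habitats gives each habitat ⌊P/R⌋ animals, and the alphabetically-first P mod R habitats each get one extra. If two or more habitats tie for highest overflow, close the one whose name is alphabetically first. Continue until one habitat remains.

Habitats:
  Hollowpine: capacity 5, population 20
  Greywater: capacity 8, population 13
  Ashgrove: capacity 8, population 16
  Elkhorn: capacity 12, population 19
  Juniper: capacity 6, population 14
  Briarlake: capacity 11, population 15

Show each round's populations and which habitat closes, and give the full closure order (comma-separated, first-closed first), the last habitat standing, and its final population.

Round 1: Ashgrove=16 Briarlake=15 Elkhorn=19 Greywater=13 Hollowpine=20 Juniper=14 → close Hollowpine (overflow 15)
  20÷5 = 4 each, +1 to first 0
Round 2: Ashgrove=20 Briarlake=19 Elkhorn=23 Greywater=17 Juniper=18 → close Ashgrove (overflow 12)
  20÷4 = 5 each, +1 to first 0
Round 3: Briarlake=24 Elkhorn=28 Greywater=22 Juniper=23 → close Juniper (overflow 17)
  23÷3 = 7 each, +1 to first 2
Round 4: Briarlake=32 Elkhorn=36 Greywater=29 → close Elkhorn (overflow 24)
  36÷2 = 18 each, +1 to first 0
Round 5: Briarlake=50 Greywater=47 → close Briarlake (overflow 39)
  50÷1 = 50 each, +1 to first 0

Closure order: Hollowpine, Ashgrove, Juniper, Elkhorn, Briarlake
Last habitat: Greywater with 97 animals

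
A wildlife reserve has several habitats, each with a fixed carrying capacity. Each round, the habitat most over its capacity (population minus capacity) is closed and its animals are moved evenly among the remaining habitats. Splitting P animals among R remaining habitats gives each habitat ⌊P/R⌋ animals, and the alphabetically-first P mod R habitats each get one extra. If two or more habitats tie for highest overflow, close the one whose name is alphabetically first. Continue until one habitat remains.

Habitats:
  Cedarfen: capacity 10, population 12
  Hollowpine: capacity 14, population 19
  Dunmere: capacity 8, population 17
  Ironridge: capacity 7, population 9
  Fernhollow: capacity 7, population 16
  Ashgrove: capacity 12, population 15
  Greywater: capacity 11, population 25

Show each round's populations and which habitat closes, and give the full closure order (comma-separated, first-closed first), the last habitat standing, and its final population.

Closure order: Greywater, Dunmere, Fernhollow, Ashgrove, Hollowpine, Cedarfen
Last habitat: Ironridge with 113 animals

Round 1: Ashgrove=15 Cedarfen=12 Dunmere=17 Fernhollow=16 Greywater=25 Hollowpine=19 Ironridge=9 → close Greywater (overflow 14)
  25÷6 = 4 each, +1 to first 1
Round 2: Ashgrove=20 Cedarfen=16 Dunmere=21 Fernhollow=20 Hollowpine=23 Ironridge=13 → close Dunmere (overflow 13)
  21÷5 = 4 each, +1 to first 1
Round 3: Ashgrove=25 Cedarfen=20 Fernhollow=24 Hollowpine=27 Ironridge=17 → close Fernhollow (overflow 17)
  24÷4 = 6 each, +1 to first 0
Round 4: Ashgrove=31 Cedarfen=26 Hollowpine=33 Ironridge=23 → close Ashgrove (overflow 19)
  31÷3 = 10 each, +1 to first 1
Round 5: Cedarfen=37 Hollowpine=43 Ironridge=33 → close Hollowpine (overflow 29)
  43÷2 = 21 each, +1 to first 1
Round 6: Cedarfen=59 Ironridge=54 → close Cedarfen (overflow 49)
  59÷1 = 59 each, +1 to first 0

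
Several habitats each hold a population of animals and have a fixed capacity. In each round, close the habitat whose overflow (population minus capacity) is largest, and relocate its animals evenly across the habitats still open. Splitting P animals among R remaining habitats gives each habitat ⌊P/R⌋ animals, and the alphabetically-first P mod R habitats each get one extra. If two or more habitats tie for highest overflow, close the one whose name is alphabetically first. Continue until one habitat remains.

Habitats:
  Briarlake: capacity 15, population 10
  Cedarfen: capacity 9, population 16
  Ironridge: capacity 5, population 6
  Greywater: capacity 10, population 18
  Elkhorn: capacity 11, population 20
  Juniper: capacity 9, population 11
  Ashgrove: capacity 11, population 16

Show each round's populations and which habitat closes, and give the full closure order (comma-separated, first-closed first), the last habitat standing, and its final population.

Round 1: Ashgrove=16 Briarlake=10 Cedarfen=16 Elkhorn=20 Greywater=18 Ironridge=6 Juniper=11 → close Elkhorn (overflow 9)
  20÷6 = 3 each, +1 to first 2
Round 2: Ashgrove=20 Briarlake=14 Cedarfen=19 Greywater=21 Ironridge=9 Juniper=14 → close Greywater (overflow 11)
  21÷5 = 4 each, +1 to first 1
Round 3: Ashgrove=25 Briarlake=18 Cedarfen=23 Ironridge=13 Juniper=18 → close Ashgrove (overflow 14)
  25÷4 = 6 each, +1 to first 1
Round 4: Briarlake=25 Cedarfen=29 Ironridge=19 Juniper=24 → close Cedarfen (overflow 20)
  29÷3 = 9 each, +1 to first 2
Round 5: Briarlake=35 Ironridge=29 Juniper=33 → close Ironridge (overflow 24)
  29÷2 = 14 each, +1 to first 1
Round 6: Briarlake=50 Juniper=47 → close Juniper (overflow 38)
  47÷1 = 47 each, +1 to first 0

Closure order: Elkhorn, Greywater, Ashgrove, Cedarfen, Ironridge, Juniper
Last habitat: Briarlake with 97 animals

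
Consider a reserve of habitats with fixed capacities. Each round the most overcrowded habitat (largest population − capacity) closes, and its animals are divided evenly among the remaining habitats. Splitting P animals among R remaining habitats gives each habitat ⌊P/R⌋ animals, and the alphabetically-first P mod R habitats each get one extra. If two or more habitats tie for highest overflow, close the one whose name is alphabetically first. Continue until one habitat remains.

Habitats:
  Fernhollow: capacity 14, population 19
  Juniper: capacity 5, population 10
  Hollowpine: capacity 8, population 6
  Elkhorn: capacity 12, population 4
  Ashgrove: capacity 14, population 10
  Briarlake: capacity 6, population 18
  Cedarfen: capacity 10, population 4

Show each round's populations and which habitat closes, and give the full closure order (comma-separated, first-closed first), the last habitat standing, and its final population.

Closure order: Briarlake, Fernhollow, Juniper, Ashgrove, Hollowpine, Cedarfen
Last habitat: Elkhorn with 71 animals

Round 1: Ashgrove=10 Briarlake=18 Cedarfen=4 Elkhorn=4 Fernhollow=19 Hollowpine=6 Juniper=10 → close Briarlake (overflow 12)
  18÷6 = 3 each, +1 to first 0
Round 2: Ashgrove=13 Cedarfen=7 Elkhorn=7 Fernhollow=22 Hollowpine=9 Juniper=13 → close Fernhollow (overflow 8)
  22÷5 = 4 each, +1 to first 2
Round 3: Ashgrove=18 Cedarfen=12 Elkhorn=11 Hollowpine=13 Juniper=17 → close Juniper (overflow 12)
  17÷4 = 4 each, +1 to first 1
Round 4: Ashgrove=23 Cedarfen=16 Elkhorn=15 Hollowpine=17 → close Ashgrove (overflow 9)
  23÷3 = 7 each, +1 to first 2
Round 5: Cedarfen=24 Elkhorn=23 Hollowpine=24 → close Hollowpine (overflow 16)
  24÷2 = 12 each, +1 to first 0
Round 6: Cedarfen=36 Elkhorn=35 → close Cedarfen (overflow 26)
  36÷1 = 36 each, +1 to first 0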